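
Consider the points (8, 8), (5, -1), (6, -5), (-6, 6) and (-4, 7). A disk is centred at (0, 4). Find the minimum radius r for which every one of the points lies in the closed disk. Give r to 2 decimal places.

10.82

The required radius is the distance from (0, 4) to the farthest point.
Squared distances: 80, 50, 117, 40, 25.
Maximum is 117, attained at (6, -5).
r = √117 ≈ 10.82.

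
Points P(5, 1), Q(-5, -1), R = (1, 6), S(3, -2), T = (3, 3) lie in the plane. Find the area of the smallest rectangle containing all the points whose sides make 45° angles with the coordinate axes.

65

In coordinates u = x + y, v = x − y the rectangle is axis-aligned; the map (x,y)→(u,v) scales areas by 2.
u-values: 6, -6, 7, 1, 6; range = 7 − (-6) = 13.
v-values: 4, -4, -5, 5, 0; range = 5 − (-5) = 10.
Area = (13 × 10) / 2 = 65.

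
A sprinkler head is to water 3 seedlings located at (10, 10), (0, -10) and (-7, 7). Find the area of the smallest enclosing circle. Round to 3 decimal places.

Call the three points A, B, C in the order given.
Side lengths²: AB² = 500, AC² = 298, BC² = 338.
Since AB² = 500 < 338 + 298 = 636, the triangle is acute, so the smallest enclosing circle is the circumcircle.
Circumcentre = (87/31, 34/31), r² = 125905/961.
Area = π·r² = π·125905/961 ≈ 411.594.

411.594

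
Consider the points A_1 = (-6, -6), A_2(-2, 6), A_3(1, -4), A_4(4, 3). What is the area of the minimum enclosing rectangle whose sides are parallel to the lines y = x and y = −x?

123.5

In coordinates u = x + y, v = x − y the rectangle is axis-aligned; the map (x,y)→(u,v) scales areas by 2.
u-values: -12, 4, -3, 7; range = 7 − (-12) = 19.
v-values: 0, -8, 5, 1; range = 5 − (-8) = 13.
Area = (19 × 13) / 2 = 123.5.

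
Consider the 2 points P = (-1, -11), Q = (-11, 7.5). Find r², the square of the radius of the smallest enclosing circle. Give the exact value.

The smallest circle enclosing two points has them as diameter endpoints.
Centre = midpoint = (-6, -1.75); r² = |PQ|²/4 = 442.25/4 = 110.5625.

110.5625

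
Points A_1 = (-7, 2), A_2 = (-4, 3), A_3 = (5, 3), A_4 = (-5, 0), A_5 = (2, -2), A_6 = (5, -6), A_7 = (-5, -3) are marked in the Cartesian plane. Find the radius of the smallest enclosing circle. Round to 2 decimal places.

7.24

The minimum enclosing circle of a finite set is fixed by two of the points (as a diameter) or three (as a circumcircle).
The minimum enclosing circle is determined by three boundary points: A_1, A_3, A_6.
Their circumcentre is (-2/3, -1.5) with r² = 1885/36.
The farthest remaining point A_2 is at distance² 1129/36 ≤ 1885/36.
r = √(1885/36) ≈ 7.24.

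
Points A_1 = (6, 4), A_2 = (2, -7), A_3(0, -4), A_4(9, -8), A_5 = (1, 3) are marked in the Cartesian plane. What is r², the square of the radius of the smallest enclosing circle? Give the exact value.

The minimum enclosing circle of a finite set is fixed by two of the points (as a diameter) or three (as a circumcircle).
The farthest pair is A_4–A_5 with squared distance 185. The circle on this segment as diameter has centre (5, -2.5) and r² = 185/4 = 46.25.
Check A_1: distance² to centre = 43.25 ≤ 46.25, so it lies inside.
All remaining points lie in this disk, and no smaller disk contains both endpoints, so this is the minimum enclosing circle.

46.25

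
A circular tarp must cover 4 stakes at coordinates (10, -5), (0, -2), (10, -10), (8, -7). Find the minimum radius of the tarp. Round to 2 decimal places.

A smallest enclosing disk is always determined by at most three of the input points on its boundary.
The farthest pair is (0, -2)–(10, -10) with squared distance 164. The circle on this segment as diameter has centre (5, -6) and r² = 164/4 = 41.
Check (10, -5): distance² to centre = 26 ≤ 41, so it lies inside.
All remaining points lie in this disk, and no smaller disk contains both endpoints, so this is the minimum enclosing circle.
r = √41 ≈ 6.40.

6.40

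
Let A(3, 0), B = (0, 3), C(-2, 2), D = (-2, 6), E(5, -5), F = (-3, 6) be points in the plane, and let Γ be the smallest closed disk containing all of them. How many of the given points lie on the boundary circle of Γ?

A smallest enclosing disk is always determined by at most three of the input points on its boundary.
The farthest pair is E–F with squared distance 185. The circle on this segment as diameter has centre (1, 0.5) and r² = 185/4 = 46.25.
Check A: distance² to centre = 4.25 ≤ 46.25, so it lies inside.
All remaining points lie in this disk, and no smaller disk contains both endpoints, so this is the minimum enclosing circle.
The points at distance exactly r from the centre are E, F — 2 points.

2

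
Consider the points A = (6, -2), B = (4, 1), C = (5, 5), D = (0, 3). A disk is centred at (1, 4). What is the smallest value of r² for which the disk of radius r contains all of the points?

61

The required radius is the distance from (1, 4) to the farthest point.
Squared distances: 61, 18, 17, 2.
Maximum is 61, attained at A.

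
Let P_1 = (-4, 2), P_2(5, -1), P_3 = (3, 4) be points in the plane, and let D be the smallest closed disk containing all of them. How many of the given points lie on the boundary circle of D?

2

Side lengths²: P_1P_2² = 90, P_1P_3² = 53, P_2P_3² = 29.
Since P_1P_2² = 90 ≥ 53 + 29 = 82, the angle opposite P_1P_2 is not acute, so the smallest enclosing circle has P_1P_2 as diameter.
Centre = midpoint of P_1P_2 = (0.5, 0.5), r² = 90/4 = 22.5.
The points at distance exactly r from the centre are P_1, P_2 — 2 points.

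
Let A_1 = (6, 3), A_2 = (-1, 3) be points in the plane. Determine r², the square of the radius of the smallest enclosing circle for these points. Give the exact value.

The smallest circle enclosing two points has them as diameter endpoints.
Centre = midpoint = (2.5, 3); r² = |A_1A_2|²/4 = 49/4 = 12.25.

12.25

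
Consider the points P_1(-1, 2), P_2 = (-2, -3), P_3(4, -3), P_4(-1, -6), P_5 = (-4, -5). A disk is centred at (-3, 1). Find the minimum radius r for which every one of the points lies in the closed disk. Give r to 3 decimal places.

The required radius is the distance from (-3, 1) to the farthest point.
Squared distances: 5, 17, 65, 53, 37.
Maximum is 65, attained at P_3.
r = √65 ≈ 8.062.

8.062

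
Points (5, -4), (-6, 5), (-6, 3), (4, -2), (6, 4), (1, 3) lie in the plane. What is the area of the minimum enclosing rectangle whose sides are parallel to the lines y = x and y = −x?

In coordinates u = x + y, v = x − y the rectangle is axis-aligned; the map (x,y)→(u,v) scales areas by 2.
u-values: 1, -1, -3, 2, 10, 4; range = 10 − (-3) = 13.
v-values: 9, -11, -9, 6, 2, -2; range = 9 − (-11) = 20.
Area = (13 × 20) / 2 = 130.

130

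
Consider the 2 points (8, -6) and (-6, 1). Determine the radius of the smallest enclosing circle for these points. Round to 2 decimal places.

The smallest circle enclosing two points has them as diameter endpoints.
Centre = midpoint = (1, -2.5); r² = |(8, -6)−(-6, 1)|²/4 = 245/4 = 61.25.
r = √(61.25) ≈ 7.83.

7.83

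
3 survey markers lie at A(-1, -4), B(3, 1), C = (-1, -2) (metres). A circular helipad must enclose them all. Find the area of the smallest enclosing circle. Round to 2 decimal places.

32.20

Side lengths²: AB² = 41, AC² = 4, BC² = 25.
Since AB² = 41 ≥ 25 + 4 = 29, the angle opposite AB is not acute, so the smallest enclosing circle has AB as diameter.
Centre = midpoint of AB = (1, -1.5), r² = 41/4 = 10.25.
Area = π·r² = π·10.25 ≈ 32.20.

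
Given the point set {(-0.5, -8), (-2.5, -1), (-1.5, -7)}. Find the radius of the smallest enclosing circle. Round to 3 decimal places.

3.640

Call the three points A, B, C in the order given.
Side lengths²: AB² = 53, AC² = 2, BC² = 37.
Since AB² = 53 ≥ 37 + 2 = 39, the angle opposite AB is not acute, so the smallest enclosing circle has AB as diameter.
Centre = midpoint of AB = (-1.5, -4.5), r² = 53/4 = 13.25.
r = √(13.25) ≈ 3.640.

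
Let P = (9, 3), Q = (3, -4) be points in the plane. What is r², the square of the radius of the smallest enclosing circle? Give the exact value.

21.25

The smallest circle enclosing two points has them as diameter endpoints.
Centre = midpoint = (6, -0.5); r² = |PQ|²/4 = 85/4 = 21.25.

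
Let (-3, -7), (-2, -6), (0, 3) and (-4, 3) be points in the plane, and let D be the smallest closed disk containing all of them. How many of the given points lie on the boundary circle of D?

A smallest enclosing disk is always determined by at most three of the input points on its boundary.
The minimum enclosing circle is determined by three boundary points: (-3, -7), (0, 3), (-4, 3).
Their circumcentre is (-2, -1.85) with r² = 27.5225.
The farthest remaining point (-2, -6) is at distance² 17.2225 ≤ 27.5225.
The points at distance exactly r from the centre are (-3, -7), (0, 3), (-4, 3) — 3 points.

3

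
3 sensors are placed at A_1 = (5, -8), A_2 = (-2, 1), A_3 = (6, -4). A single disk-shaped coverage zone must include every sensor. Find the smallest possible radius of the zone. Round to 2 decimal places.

Side lengths²: A_1A_2² = 130, A_1A_3² = 17, A_2A_3² = 89.
Since A_1A_2² = 130 ≥ 89 + 17 = 106, the angle opposite A_1A_2 is not acute, so the smallest enclosing circle has A_1A_2 as diameter.
Centre = midpoint of A_1A_2 = (1.5, -3.5), r² = 130/4 = 32.5.
r = √(32.5) ≈ 5.70.

5.70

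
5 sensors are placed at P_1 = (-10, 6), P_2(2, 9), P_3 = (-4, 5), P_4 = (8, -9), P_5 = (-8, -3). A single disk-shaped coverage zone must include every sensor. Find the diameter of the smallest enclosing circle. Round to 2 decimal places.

A smallest enclosing disk is always determined by at most three of the input points on its boundary.
The farthest pair is P_1–P_4 with squared distance 549. The circle on this segment as diameter has centre (-1, -1.5) and r² = 549/4 = 137.25.
Check P_2: distance² to centre = 119.25 ≤ 137.25, so it lies inside.
All remaining points lie in this disk, and no smaller disk contains both endpoints, so this is the minimum enclosing circle.
Diameter = 2r = 2√(137.25) ≈ 23.43.

23.43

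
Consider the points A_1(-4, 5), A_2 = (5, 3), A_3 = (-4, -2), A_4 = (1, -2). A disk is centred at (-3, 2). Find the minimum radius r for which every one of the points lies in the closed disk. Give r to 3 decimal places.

The required radius is the distance from (-3, 2) to the farthest point.
Squared distances: 10, 65, 17, 32.
Maximum is 65, attained at A_2.
r = √65 ≈ 8.062.

8.062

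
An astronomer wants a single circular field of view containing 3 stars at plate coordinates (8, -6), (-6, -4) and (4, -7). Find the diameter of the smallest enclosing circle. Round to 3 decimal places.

Call the three points A, B, C in the order given.
Side lengths²: AB² = 200, AC² = 17, BC² = 109.
Since AB² = 200 ≥ 109 + 17 = 126, the angle opposite AB is not acute, so the smallest enclosing circle has AB as diameter.
Centre = midpoint of AB = (1, -5), r² = 200/4 = 50.
Diameter = 2r = 2√50 ≈ 14.142.

14.142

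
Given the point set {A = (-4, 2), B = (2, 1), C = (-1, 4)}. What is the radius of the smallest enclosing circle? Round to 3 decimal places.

3.041

Side lengths²: AB² = 37, AC² = 13, BC² = 18.
Since AB² = 37 ≥ 18 + 13 = 31, the angle opposite AB is not acute, so the smallest enclosing circle has AB as diameter.
Centre = midpoint of AB = (-1, 1.5), r² = 37/4 = 9.25.
r = √(9.25) ≈ 3.041.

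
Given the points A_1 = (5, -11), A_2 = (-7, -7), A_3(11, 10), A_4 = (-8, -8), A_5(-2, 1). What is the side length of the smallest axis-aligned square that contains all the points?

21

The bounding box has width 19 and height 21.
An axis-aligned square enclosing the set must have side ≥ max(width, height).
So the minimum side is max(19, 21) = 21.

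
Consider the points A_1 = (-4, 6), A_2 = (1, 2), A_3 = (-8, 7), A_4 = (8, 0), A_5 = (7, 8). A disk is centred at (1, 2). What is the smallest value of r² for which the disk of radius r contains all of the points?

106

The required radius is the distance from (1, 2) to the farthest point.
Squared distances: 41, 0, 106, 53, 72.
Maximum is 106, attained at A_3.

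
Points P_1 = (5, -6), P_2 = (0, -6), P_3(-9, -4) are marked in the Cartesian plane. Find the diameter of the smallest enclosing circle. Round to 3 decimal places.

Side lengths²: P_1P_2² = 25, P_1P_3² = 200, P_2P_3² = 85.
Since P_1P_3² = 200 ≥ 85 + 25 = 110, the angle opposite P_1P_3 is not acute, so the smallest enclosing circle has P_1P_3 as diameter.
Centre = midpoint of P_1P_3 = (-2, -5), r² = 200/4 = 50.
Diameter = 2r = 2√50 ≈ 14.142.

14.142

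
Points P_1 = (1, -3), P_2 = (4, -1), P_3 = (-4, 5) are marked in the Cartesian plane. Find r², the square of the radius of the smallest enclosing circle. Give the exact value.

28925/1156

Side lengths²: P_1P_2² = 13, P_1P_3² = 89, P_2P_3² = 100.
Since P_2P_3² = 100 < 89 + 13 = 102, the triangle is acute, so the smallest enclosing circle is the circumcircle.
Circumcentre = (-3/34, 32/17), r² = 28925/1156.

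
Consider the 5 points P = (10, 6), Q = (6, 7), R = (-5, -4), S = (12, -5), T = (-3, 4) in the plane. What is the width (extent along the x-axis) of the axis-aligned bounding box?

max x = 12, min x = -5, so width = 17.

17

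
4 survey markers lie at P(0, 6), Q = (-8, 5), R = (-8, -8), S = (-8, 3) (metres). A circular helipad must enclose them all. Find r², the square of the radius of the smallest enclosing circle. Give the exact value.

A smallest enclosing disk is always determined by at most three of the input points on its boundary.
The farthest pair is P–R with squared distance 260. The circle on this segment as diameter has centre (-4, -1) and r² = 260/4 = 65.
Check Q: distance² to centre = 52 ≤ 65, so it lies inside.
All remaining points lie in this disk, and no smaller disk contains both endpoints, so this is the minimum enclosing circle.

65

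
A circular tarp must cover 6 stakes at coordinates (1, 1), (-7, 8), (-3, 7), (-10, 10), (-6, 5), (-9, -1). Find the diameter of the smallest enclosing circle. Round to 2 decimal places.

14.29

The minimum enclosing circle is determined by three boundary points: (1, 1), (-10, 10), (-9, -1).
Their circumcentre is (-279/56, 275/56) with r² = 80093/1568.
The farthest remaining point (-7, 8) is at distance² 21349/1568 ≤ 80093/1568.
Diameter = 2r = 2√(80093/1568) ≈ 14.29.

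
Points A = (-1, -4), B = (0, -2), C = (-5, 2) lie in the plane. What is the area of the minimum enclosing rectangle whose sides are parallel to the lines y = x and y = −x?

In coordinates u = x + y, v = x − y the rectangle is axis-aligned; the map (x,y)→(u,v) scales areas by 2.
u-values: -5, -2, -3; range = -2 − (-5) = 3.
v-values: 3, 2, -7; range = 3 − (-7) = 10.
Area = (3 × 10) / 2 = 15.

15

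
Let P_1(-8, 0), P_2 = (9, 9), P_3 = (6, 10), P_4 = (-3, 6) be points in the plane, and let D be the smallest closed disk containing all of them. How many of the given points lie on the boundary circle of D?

The minimum enclosing circle of a finite set is fixed by two of the points (as a diameter) or three (as a circumcircle).
The farthest pair is P_1–P_2 with squared distance 370. The circle on this segment as diameter has centre (0.5, 4.5) and r² = 370/4 = 92.5.
Check P_3: distance² to centre = 60.5 ≤ 92.5, so it lies inside.
All remaining points lie in this disk, and no smaller disk contains both endpoints, so this is the minimum enclosing circle.
The points at distance exactly r from the centre are P_1, P_2 — 2 points.

2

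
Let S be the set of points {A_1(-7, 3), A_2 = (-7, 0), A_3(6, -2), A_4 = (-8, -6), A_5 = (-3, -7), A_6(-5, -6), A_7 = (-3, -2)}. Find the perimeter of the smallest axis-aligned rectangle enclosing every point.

Width = max x − min x = 6 − (-8) = 14.
Height = max y − min y = 3 − (-7) = 10.
Perimeter = 2(14 + 10) = 48.

48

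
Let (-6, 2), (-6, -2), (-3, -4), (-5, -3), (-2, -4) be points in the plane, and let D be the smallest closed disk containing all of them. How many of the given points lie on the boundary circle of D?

A smallest enclosing disk is always determined by at most three of the input points on its boundary.
The farthest pair is (-6, 2)–(-2, -4) with squared distance 52. The circle on this segment as diameter has centre (-4, -1) and r² = 52/4 = 13.
Check (-6, -2): distance² to centre = 5 ≤ 13, so it lies inside.
All remaining points lie in this disk, and no smaller disk contains both endpoints, so this is the minimum enclosing circle.
The points at distance exactly r from the centre are (-6, 2), (-2, -4) — 2 points.

2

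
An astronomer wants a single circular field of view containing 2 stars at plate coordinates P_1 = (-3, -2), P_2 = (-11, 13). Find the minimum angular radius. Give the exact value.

The smallest circle enclosing two points has them as diameter endpoints.
Centre = midpoint = (-7, 5.5); r² = |P_1P_2|²/4 = 289/4 = 72.25.
r = √(72.25) = 8.5.

8.5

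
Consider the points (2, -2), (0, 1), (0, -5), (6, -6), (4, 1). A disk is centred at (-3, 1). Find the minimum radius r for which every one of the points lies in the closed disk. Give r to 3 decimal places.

11.402

The required radius is the distance from (-3, 1) to the farthest point.
Squared distances: 34, 9, 45, 130, 49.
Maximum is 130, attained at (6, -6).
r = √130 ≈ 11.402.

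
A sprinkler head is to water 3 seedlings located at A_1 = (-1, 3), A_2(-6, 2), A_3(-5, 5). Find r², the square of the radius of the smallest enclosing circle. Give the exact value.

325/49

Side lengths²: A_1A_2² = 26, A_1A_3² = 20, A_2A_3² = 10.
Since A_1A_2² = 26 < 20 + 10 = 30, the triangle is acute, so the smallest enclosing circle is the circumcircle.
Circumcentre = (-25/7, 20/7), r² = 325/49.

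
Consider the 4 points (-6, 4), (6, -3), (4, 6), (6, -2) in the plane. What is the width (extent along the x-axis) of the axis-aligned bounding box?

12

max x = 6, min x = -6, so width = 12.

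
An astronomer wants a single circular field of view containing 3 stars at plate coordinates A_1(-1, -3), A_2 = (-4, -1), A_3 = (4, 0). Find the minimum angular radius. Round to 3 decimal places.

Side lengths²: A_1A_2² = 13, A_1A_3² = 34, A_2A_3² = 65.
Since A_2A_3² = 65 ≥ 34 + 13 = 47, the angle opposite A_2A_3 is not acute, so the smallest enclosing circle has A_2A_3 as diameter.
Centre = midpoint of A_2A_3 = (0, -0.5), r² = 65/4 = 16.25.
r = √(16.25) ≈ 4.031.

4.031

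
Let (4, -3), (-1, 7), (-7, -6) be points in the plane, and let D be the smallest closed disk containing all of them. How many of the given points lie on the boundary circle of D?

3

Call the three points A, B, C in the order given.
Side lengths²: AB² = 125, AC² = 130, BC² = 205.
Since BC² = 205 < 130 + 125 = 255, the triangle is acute, so the smallest enclosing circle is the circumcircle.
Circumcentre = (-2.7, -0.1), r² = 53.3.
The points at distance exactly r from the centre are (4, -3), (-1, 7), (-7, -6) — 3 points.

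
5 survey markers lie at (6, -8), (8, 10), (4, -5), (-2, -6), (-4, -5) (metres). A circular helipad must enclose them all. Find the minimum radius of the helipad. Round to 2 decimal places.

The minimum enclosing circle is determined by three boundary points: (6, -8), (8, 10), (-4, -5).
Their circumcentre is (209/62, 87/62) with r² = 183229/1922.
The farthest remaining point (-2, -6) is at distance² 160785/1922 ≤ 183229/1922.
r = √(183229/1922) ≈ 9.76.

9.76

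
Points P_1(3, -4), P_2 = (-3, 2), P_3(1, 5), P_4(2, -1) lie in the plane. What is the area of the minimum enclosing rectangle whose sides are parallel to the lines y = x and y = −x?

42

In coordinates u = x + y, v = x − y the rectangle is axis-aligned; the map (x,y)→(u,v) scales areas by 2.
u-values: -1, -1, 6, 1; range = 6 − (-1) = 7.
v-values: 7, -5, -4, 3; range = 7 − (-5) = 12.
Area = (7 × 12) / 2 = 42.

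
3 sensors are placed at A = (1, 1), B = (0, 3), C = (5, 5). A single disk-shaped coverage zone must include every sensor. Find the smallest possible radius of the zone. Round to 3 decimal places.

Side lengths²: AB² = 5, AC² = 32, BC² = 29.
Since AC² = 32 < 29 + 5 = 34, the triangle is acute, so the smallest enclosing circle is the circumcircle.
Circumcentre = (17/6, 19/6), r² = 145/18.
r = √(145/18) ≈ 2.838.

2.838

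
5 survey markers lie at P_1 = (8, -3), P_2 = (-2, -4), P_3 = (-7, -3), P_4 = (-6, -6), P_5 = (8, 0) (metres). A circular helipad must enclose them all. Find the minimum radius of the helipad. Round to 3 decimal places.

7.675

The minimum enclosing circle of a finite set is fixed by two of the points (as a diameter) or three (as a circumcircle).
The minimum enclosing circle is determined by three boundary points: P_3, P_4, P_5.
Their circumcentre is (0.625, -2.125) with r² = 58.90625.
The farthest remaining point P_1 is at distance² 55.15625 ≤ 58.90625.
r = √(58.90625) ≈ 7.675.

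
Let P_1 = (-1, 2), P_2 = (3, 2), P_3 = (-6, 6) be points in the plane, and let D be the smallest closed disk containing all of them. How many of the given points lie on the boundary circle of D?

Side lengths²: P_1P_2² = 16, P_1P_3² = 41, P_2P_3² = 97.
Since P_2P_3² = 97 ≥ 41 + 16 = 57, the angle opposite P_2P_3 is not acute, so the smallest enclosing circle has P_2P_3 as diameter.
Centre = midpoint of P_2P_3 = (-1.5, 4), r² = 97/4 = 24.25.
The points at distance exactly r from the centre are P_2, P_3 — 2 points.

2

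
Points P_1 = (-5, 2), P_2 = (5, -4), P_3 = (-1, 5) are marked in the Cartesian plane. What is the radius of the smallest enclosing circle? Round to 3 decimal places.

5.840

Side lengths²: P_1P_2² = 136, P_1P_3² = 25, P_2P_3² = 117.
Since P_1P_2² = 136 < 117 + 25 = 142, the triangle is acute, so the smallest enclosing circle is the circumcircle.
Circumcentre = (1/6, -13/18), r² = 5525/162.
r = √(5525/162) ≈ 5.840.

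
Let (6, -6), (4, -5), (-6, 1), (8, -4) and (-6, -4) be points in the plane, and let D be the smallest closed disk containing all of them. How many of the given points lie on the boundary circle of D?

3

By Welzl's lemma the MEC is supported by two points (diametrically opposite) or three points (on a circumcircle).
The farthest pair is (-6, 1)–(8, -4) with squared distance 221. The circle on this segment as diameter has centre (1, -1.5) and r² = 221/4 = 55.25.
Check (6, -6): distance² to centre = 45.25 ≤ 55.25, so it lies inside.
All remaining points lie in this disk, and no smaller disk contains both endpoints, so this is the minimum enclosing circle.
The points at distance exactly r from the centre are (-6, 1), (8, -4), (-6, -4) — 3 points.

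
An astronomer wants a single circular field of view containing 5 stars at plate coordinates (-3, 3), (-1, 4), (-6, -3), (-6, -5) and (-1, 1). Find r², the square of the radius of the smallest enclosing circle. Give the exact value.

A smallest enclosing disk is always determined by at most three of the input points on its boundary.
The farthest pair is (-1, 4)–(-6, -5) with squared distance 106. The circle on this segment as diameter has centre (-3.5, -0.5) and r² = 106/4 = 26.5.
Check (-3, 3): distance² to centre = 12.5 ≤ 26.5, so it lies inside.
All remaining points lie in this disk, and no smaller disk contains both endpoints, so this is the minimum enclosing circle.

26.5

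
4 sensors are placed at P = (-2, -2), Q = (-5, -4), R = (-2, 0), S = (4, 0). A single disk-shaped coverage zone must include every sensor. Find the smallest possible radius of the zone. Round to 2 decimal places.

The minimum enclosing circle of a finite set is fixed by two of the points (as a diameter) or three (as a circumcircle).
The farthest pair is Q–S with squared distance 97. The circle on this segment as diameter has centre (-0.5, -2) and r² = 97/4 = 24.25.
Check P: distance² to centre = 2.25 ≤ 24.25, so it lies inside.
All remaining points lie in this disk, and no smaller disk contains both endpoints, so this is the minimum enclosing circle.
r = √(24.25) ≈ 4.92.

4.92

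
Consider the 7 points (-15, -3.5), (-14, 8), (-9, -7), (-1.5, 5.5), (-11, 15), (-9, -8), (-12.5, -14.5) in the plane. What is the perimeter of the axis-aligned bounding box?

Width = max x − min x = -1.5 − (-15) = 13.5.
Height = max y − min y = 15 − (-14.5) = 29.5.
Perimeter = 2(13.5 + 29.5) = 86.

86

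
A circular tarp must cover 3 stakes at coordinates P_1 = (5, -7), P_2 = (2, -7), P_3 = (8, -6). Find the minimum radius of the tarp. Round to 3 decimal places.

3.041

Side lengths²: P_1P_2² = 9, P_1P_3² = 10, P_2P_3² = 37.
Since P_2P_3² = 37 ≥ 10 + 9 = 19, the angle opposite P_2P_3 is not acute, so the smallest enclosing circle has P_2P_3 as diameter.
Centre = midpoint of P_2P_3 = (5, -6.5), r² = 37/4 = 9.25.
r = √(9.25) ≈ 3.041.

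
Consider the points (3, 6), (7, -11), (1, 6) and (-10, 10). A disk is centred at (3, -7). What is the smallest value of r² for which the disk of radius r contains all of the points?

458

The required radius is the distance from (3, -7) to the farthest point.
Squared distances: 169, 32, 173, 458.
Maximum is 458, attained at (-10, 10).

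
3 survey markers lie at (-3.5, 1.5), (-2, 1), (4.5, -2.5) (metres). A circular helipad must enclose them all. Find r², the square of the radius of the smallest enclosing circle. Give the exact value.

Call the three points A, B, C in the order given.
Side lengths²: AB² = 2.5, AC² = 80, BC² = 54.5.
Since AC² = 80 ≥ 54.5 + 2.5 = 57, the angle opposite AC is not acute, so the smallest enclosing circle has AC as diameter.
Centre = midpoint of AC = (0.5, -0.5), r² = 80/4 = 20.

20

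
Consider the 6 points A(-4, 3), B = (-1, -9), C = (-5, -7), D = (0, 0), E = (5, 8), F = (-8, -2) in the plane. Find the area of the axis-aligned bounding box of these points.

x ranges over [-8, 5], width 13.
y ranges over [-9, 8], height 17.
Area = 13 × 17 = 221.

221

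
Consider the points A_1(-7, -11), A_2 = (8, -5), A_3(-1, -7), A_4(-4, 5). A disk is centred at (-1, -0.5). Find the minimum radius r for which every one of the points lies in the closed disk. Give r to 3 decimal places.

12.093

The required radius is the distance from (-1, -0.5) to the farthest point.
Squared distances: 146.25, 101.25, 42.25, 39.25.
Maximum is 146.25, attained at A_1.
r = √(146.25) ≈ 12.093.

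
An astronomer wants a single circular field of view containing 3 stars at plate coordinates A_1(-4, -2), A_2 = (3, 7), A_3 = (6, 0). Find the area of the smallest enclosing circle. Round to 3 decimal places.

Side lengths²: A_1A_2² = 130, A_1A_3² = 104, A_2A_3² = 58.
Since A_1A_2² = 130 < 104 + 58 = 162, the triangle is acute, so the smallest enclosing circle is the circumcircle.
Circumcentre = (17/38, 67/38), r² = 24505/722.
Area = π·r² = π·24505/722 ≈ 106.627.

106.627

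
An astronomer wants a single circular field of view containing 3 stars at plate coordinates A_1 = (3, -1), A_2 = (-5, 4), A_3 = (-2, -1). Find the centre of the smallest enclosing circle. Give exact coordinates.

Side lengths²: A_1A_2² = 89, A_1A_3² = 25, A_2A_3² = 34.
Since A_1A_2² = 89 ≥ 34 + 25 = 59, the angle opposite A_1A_2 is not acute, so the smallest enclosing circle has A_1A_2 as diameter.
Centre = midpoint of A_1A_2 = (-1, 1.5), r² = 89/4 = 22.25.
Centre = (-1, 1.5).

(-1, 1.5)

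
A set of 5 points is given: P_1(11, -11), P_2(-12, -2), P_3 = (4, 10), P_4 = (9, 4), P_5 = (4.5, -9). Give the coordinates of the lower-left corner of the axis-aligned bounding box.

x-range [-12, 11], y-range [-11, 10].
The lower-left corner is (-12, -11).

(-12, -11)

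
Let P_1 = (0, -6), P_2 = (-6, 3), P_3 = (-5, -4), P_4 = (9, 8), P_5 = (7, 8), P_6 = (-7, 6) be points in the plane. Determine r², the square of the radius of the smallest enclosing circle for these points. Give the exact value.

The minimum enclosing circle of a finite set is fixed by two of the points (as a diameter) or three (as a circumcircle).
The minimum enclosing circle is determined by three boundary points: P_3, P_4, P_6.
Their circumcentre is (64/41, 103/41) with r² = 143650/1681.
The farthest remaining point P_1 is at distance² 125897/1681 ≤ 143650/1681.

143650/1681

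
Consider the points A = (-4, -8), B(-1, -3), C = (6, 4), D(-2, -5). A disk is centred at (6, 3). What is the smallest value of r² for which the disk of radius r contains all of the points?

221

The required radius is the distance from (6, 3) to the farthest point.
Squared distances: 221, 85, 1, 128.
Maximum is 221, attained at A.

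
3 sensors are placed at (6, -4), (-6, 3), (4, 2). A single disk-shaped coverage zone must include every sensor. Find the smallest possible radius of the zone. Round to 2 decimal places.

6.95

Call the three points A, B, C in the order given.
Side lengths²: AB² = 193, AC² = 40, BC² = 101.
Since AB² = 193 ≥ 101 + 40 = 141, the angle opposite AB is not acute, so the smallest enclosing circle has AB as diameter.
Centre = midpoint of AB = (0, -0.5), r² = 193/4 = 48.25.
r = √(48.25) ≈ 6.95.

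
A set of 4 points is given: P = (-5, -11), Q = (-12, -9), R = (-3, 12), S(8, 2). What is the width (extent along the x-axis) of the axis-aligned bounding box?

max x = 8, min x = -12, so width = 20.

20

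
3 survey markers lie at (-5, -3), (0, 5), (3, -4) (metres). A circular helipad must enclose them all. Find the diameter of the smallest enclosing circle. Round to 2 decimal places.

10.46

Call the three points A, B, C in the order given.
Side lengths²: AB² = 89, AC² = 65, BC² = 90.
Since BC² = 90 < 89 + 65 = 154, the triangle is acute, so the smallest enclosing circle is the circumcircle.
Circumcentre = (-27/46, -9/46), r² = 28925/1058.
Diameter = 2r = 2√(28925/1058) ≈ 10.46.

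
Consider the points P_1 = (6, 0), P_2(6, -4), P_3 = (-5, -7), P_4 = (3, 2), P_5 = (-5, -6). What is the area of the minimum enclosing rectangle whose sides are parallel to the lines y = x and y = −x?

81

In coordinates u = x + y, v = x − y the rectangle is axis-aligned; the map (x,y)→(u,v) scales areas by 2.
u-values: 6, 2, -12, 5, -11; range = 6 − (-12) = 18.
v-values: 6, 10, 2, 1, 1; range = 10 − 1 = 9.
Area = (18 × 9) / 2 = 81.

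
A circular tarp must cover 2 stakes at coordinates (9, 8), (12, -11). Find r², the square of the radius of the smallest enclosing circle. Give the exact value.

The smallest circle enclosing two points has them as diameter endpoints.
Centre = midpoint = (10.5, -1.5); r² = |(9, 8)−(12, -11)|²/4 = 370/4 = 92.5.

92.5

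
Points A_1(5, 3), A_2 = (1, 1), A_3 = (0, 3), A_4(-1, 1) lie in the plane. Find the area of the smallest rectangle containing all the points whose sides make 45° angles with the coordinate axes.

In coordinates u = x + y, v = x − y the rectangle is axis-aligned; the map (x,y)→(u,v) scales areas by 2.
u-values: 8, 2, 3, 0; range = 8 − 0 = 8.
v-values: 2, 0, -3, -2; range = 2 − (-3) = 5.
Area = (8 × 5) / 2 = 20.

20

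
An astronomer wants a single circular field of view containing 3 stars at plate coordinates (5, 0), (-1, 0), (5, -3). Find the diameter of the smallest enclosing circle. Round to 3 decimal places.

Call the three points A, B, C in the order given.
Side lengths²: AB² = 36, AC² = 9, BC² = 45.
Since BC² = 45 ≥ 36 + 9 = 45, the angle opposite BC is not acute, so the smallest enclosing circle has BC as diameter.
Centre = midpoint of BC = (2, -1.5), r² = 45/4 = 11.25.
Diameter = 2r = 2√(11.25) ≈ 6.708.

6.708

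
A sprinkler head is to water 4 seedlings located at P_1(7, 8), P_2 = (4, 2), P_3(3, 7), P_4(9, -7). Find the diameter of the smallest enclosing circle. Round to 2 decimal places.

A smallest enclosing disk is always determined by at most three of the input points on its boundary.
The minimum enclosing circle is determined by three boundary points: P_1, P_3, P_4.
Their circumcentre is (421/62, 21/62) with r² = 112897/1922.
The farthest remaining point P_2 is at distance² 20269/1922 ≤ 112897/1922.
Diameter = 2r = 2√(112897/1922) ≈ 15.33.

15.33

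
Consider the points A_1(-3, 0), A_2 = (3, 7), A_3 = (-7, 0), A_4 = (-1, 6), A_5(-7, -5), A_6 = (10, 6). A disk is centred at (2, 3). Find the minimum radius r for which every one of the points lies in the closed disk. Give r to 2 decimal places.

12.04

The required radius is the distance from (2, 3) to the farthest point.
Squared distances: 34, 17, 90, 18, 145, 73.
Maximum is 145, attained at A_5.
r = √145 ≈ 12.04.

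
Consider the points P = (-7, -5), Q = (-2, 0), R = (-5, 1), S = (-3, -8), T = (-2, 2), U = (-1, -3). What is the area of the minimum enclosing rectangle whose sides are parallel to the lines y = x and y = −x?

In coordinates u = x + y, v = x − y the rectangle is axis-aligned; the map (x,y)→(u,v) scales areas by 2.
u-values: -12, -2, -4, -11, 0, -4; range = 0 − (-12) = 12.
v-values: -2, -2, -6, 5, -4, 2; range = 5 − (-6) = 11.
Area = (12 × 11) / 2 = 66.

66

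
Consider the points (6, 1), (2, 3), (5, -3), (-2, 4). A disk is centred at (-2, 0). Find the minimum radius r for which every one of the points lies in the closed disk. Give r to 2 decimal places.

8.06

The required radius is the distance from (-2, 0) to the farthest point.
Squared distances: 65, 25, 58, 16.
Maximum is 65, attained at (6, 1).
r = √65 ≈ 8.06.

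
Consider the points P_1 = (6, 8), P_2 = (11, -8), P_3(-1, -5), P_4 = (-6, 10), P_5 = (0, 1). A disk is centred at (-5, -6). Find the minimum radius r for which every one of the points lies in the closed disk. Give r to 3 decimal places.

17.804

The required radius is the distance from (-5, -6) to the farthest point.
Squared distances: 317, 260, 17, 257, 74.
Maximum is 317, attained at P_1.
r = √317 ≈ 17.804.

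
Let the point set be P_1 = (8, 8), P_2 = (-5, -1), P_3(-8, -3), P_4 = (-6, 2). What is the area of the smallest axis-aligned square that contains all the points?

The bounding box has width 16 and height 11.
An axis-aligned square enclosing the set must have side ≥ max(width, height).
So the minimum side is max(16, 11) = 16.
Area = 16² = 256.

256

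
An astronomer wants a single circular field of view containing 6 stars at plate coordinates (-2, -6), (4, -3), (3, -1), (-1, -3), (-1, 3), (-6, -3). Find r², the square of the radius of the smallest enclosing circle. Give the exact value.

3721/144

By Welzl's lemma the MEC is supported by two points (diametrically opposite) or three points (on a circumcircle).
The minimum enclosing circle is determined by three boundary points: (4, -3), (-1, 3), (-6, -3).
Their circumcentre is (-1, -25/12) with r² = 3721/144.
The farthest remaining point (3, -1) is at distance² 2473/144 ≤ 3721/144.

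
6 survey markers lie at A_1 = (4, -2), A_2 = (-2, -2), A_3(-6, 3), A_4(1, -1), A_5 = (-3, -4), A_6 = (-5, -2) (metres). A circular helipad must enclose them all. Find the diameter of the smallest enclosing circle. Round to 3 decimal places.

11.180

The farthest pair is A_1–A_3 with squared distance 125. The circle on this segment as diameter has centre (-1, 0.5) and r² = 125/4 = 31.25.
Check A_2: distance² to centre = 7.25 ≤ 31.25, so it lies inside.
All remaining points lie in this disk, and no smaller disk contains both endpoints, so this is the minimum enclosing circle.
Diameter = 2r = 2√(31.25) ≈ 11.180.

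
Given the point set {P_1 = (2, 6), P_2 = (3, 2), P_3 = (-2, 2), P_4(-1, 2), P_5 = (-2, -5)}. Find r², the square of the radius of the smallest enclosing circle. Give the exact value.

The minimum enclosing circle of a finite set is fixed by two of the points (as a diameter) or three (as a circumcircle).
The farthest pair is P_1–P_5 with squared distance 137. The circle on this segment as diameter has centre (0, 0.5) and r² = 137/4 = 34.25.
Check P_2: distance² to centre = 11.25 ≤ 34.25, so it lies inside.
All remaining points lie in this disk, and no smaller disk contains both endpoints, so this is the minimum enclosing circle.

34.25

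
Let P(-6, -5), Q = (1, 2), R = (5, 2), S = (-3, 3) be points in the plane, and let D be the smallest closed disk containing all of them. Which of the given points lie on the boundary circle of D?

P, R

A smallest enclosing disk is always determined by at most three of the input points on its boundary.
The farthest pair is P–R with squared distance 170. The circle on this segment as diameter has centre (-0.5, -1.5) and r² = 170/4 = 42.5.
Check Q: distance² to centre = 14.5 ≤ 42.5, so it lies inside.
All remaining points lie in this disk, and no smaller disk contains both endpoints, so this is the minimum enclosing circle.
The points at distance exactly r from the centre are P, R — 2 points.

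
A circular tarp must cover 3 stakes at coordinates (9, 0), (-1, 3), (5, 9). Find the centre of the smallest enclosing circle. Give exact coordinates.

Call the three points A, B, C in the order given.
Side lengths²: AB² = 109, AC² = 97, BC² = 72.
Since AB² = 109 < 97 + 72 = 169, the triangle is acute, so the smallest enclosing circle is the circumcircle.
Circumcentre = (119/26, 89/26), r² = 10573/338.
Centre = (119/26, 89/26).

(119/26, 89/26)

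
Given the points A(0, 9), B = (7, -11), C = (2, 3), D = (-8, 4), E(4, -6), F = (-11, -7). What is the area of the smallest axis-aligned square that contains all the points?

The bounding box has width 18 and height 20.
An axis-aligned square enclosing the set must have side ≥ max(width, height).
So the minimum side is max(18, 20) = 20.
Area = 20² = 400.

400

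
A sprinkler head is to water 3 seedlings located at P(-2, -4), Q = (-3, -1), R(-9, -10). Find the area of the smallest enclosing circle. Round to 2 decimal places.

Side lengths²: PQ² = 10, PR² = 85, QR² = 117.
Since QR² = 117 ≥ 85 + 10 = 95, the angle opposite QR is not acute, so the smallest enclosing circle has QR as diameter.
Centre = midpoint of QR = (-6, -5.5), r² = 117/4 = 29.25.
Area = π·r² = π·29.25 ≈ 91.89.

91.89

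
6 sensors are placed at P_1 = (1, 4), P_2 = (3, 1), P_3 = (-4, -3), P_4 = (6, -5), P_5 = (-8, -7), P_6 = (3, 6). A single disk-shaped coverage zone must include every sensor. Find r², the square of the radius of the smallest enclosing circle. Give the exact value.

73.6328125

The minimum enclosing circle of a finite set is fixed by two of the points (as a diameter) or three (as a circumcircle).
The minimum enclosing circle is determined by three boundary points: P_4, P_5, P_6.
Their circumcentre is (-1.6875, -1.1875) with r² = 73.6328125.
The farthest remaining point P_1 is at distance² 34.1328125 ≤ 73.6328125.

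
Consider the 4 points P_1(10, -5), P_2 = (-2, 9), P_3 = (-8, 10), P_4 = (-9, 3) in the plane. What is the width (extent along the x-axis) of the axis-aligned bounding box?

19

max x = 10, min x = -9, so width = 19.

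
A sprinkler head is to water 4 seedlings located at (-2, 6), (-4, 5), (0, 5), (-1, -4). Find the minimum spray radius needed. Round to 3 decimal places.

5.025

A smallest enclosing disk is always determined by at most three of the input points on its boundary.
The farthest pair is (-2, 6)–(-1, -4) with squared distance 101. The circle on this segment as diameter has centre (-1.5, 1) and r² = 101/4 = 25.25.
Check (-4, 5): distance² to centre = 22.25 ≤ 25.25, so it lies inside.
All remaining points lie in this disk, and no smaller disk contains both endpoints, so this is the minimum enclosing circle.
r = √(25.25) ≈ 5.025.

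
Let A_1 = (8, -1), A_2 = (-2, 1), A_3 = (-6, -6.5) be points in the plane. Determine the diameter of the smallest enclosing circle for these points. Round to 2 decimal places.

15.04

Side lengths²: A_1A_2² = 104, A_1A_3² = 226.25, A_2A_3² = 72.25.
Since A_1A_3² = 226.25 ≥ 104 + 72.25 = 176.25, the angle opposite A_1A_3 is not acute, so the smallest enclosing circle has A_1A_3 as diameter.
Centre = midpoint of A_1A_3 = (1, -3.75), r² = 226.25/4 = 56.5625.
Diameter = 2r = 2√(56.5625) ≈ 15.04.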